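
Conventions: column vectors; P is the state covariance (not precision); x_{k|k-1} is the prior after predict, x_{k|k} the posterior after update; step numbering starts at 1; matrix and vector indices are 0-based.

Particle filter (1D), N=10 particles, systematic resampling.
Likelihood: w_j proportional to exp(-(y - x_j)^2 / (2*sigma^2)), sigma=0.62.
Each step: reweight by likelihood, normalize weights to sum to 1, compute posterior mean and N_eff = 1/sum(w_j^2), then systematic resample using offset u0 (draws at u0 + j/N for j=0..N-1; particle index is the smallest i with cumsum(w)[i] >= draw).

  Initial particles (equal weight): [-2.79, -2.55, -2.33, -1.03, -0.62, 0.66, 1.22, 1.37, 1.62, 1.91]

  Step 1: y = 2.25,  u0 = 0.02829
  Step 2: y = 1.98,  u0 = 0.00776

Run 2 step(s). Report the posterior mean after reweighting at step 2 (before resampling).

post_mean = 1.6970

step 1: w=[0.0000, 0.0000, 0.0000, 0.0000, 0.0000, 0.0177, 0.1192, 0.1730, 0.2826, 0.4075]  mean=1.6303  Neff=3.4435  idx=[6, 6, 7, 8, 8, 8, 9, 9, 9, 9]
step 2: w=[0.0585, 0.0585, 0.0764, 0.1047, 0.1047, 0.1047, 0.1231, 0.1231, 0.1231, 0.1231]  mean=1.6970  Neff=9.4147  idx=[0, 1, 3, 4, 5, 6, 6, 7, 8, 9]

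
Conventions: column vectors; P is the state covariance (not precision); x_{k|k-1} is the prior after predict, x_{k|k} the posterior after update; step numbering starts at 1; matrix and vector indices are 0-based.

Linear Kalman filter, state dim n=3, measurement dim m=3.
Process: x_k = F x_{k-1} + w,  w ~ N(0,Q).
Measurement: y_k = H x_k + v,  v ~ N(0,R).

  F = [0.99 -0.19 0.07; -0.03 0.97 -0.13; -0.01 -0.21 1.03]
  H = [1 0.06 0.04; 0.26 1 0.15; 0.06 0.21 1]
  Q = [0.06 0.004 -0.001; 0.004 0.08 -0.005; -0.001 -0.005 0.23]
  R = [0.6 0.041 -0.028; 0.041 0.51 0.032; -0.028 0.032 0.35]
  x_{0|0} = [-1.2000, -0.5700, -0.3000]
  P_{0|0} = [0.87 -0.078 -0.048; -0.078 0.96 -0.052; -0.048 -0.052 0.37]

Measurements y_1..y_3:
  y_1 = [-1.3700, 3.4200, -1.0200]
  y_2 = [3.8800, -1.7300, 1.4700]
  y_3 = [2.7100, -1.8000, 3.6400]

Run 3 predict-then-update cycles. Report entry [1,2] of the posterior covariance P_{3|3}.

step 1: x^-=[-1.1007, -0.4779, -0.1773]  P^-=[0.9732 -0.2760 0.0335; -0.2760 1.0076 -0.3015; 0.0335 -0.3015 0.6881]  S=[1.5461 0.0689 0.0246; 0.0689 1.3675 0.0283; 0.0246 0.0283 0.9565]  K=[0.6213 -0.0449 0.0208; -0.1747 0.6627 -0.1265; 0.0241 -0.1535 0.6593]  nu=[-0.2335, 4.2107, -0.6763]  x^+=[-1.4488, 2.4388, -1.2753]  P^+=[0.3765 -0.0924 -0.0147; -0.0924 0.3642 -0.0891; -0.0147 -0.0891 0.2447]
step 2: x^-=[-1.9869, 2.5749, -1.8112]  P^-=[0.4784 -0.1721 0.0502; -0.1721 0.4548 -0.2025; 0.0502 -0.2025 0.5442]  S=[1.0633 0.0193 0.0279; 0.0193 0.8631 0.0015; 0.0279 0.0015 0.8326]  K=[0.4422 -0.0565 0.0367; -0.1483 0.4435 -0.1368; 0.0427 -0.1269 0.6049]  nu=[5.7849, -3.5166, 2.8597]  x^+=[0.8746, -0.2335, 0.6121]  P^+=[0.2667 -0.0787 -0.0008; -0.0787 0.2477 -0.0768; -0.0008 -0.0768 0.2227]
step 3: x^-=[0.9530, -0.3323, 0.6708]  P^-=[0.3630 -0.1347 0.0538; -0.1347 0.3410 -0.1637; 0.0538 -0.1637 0.5101]  S=[0.9524 0.0227 0.0325; 0.0227 0.7721 0.0159; 0.0325 0.0159 0.8107]  K=[0.3747 -0.0537 0.0444; -0.1314 0.3710 -0.1256; 0.0501 -0.1085 0.5909]  nu=[1.7501, -1.8161, 2.9818]  x^+=[1.8387, -1.6106, 2.7174]  P^+=[0.2254 -0.0699 0.0045; -0.0699 0.2082 -0.0679; 0.0045 -0.0679 0.2159]

P_post[1,2] = -0.0679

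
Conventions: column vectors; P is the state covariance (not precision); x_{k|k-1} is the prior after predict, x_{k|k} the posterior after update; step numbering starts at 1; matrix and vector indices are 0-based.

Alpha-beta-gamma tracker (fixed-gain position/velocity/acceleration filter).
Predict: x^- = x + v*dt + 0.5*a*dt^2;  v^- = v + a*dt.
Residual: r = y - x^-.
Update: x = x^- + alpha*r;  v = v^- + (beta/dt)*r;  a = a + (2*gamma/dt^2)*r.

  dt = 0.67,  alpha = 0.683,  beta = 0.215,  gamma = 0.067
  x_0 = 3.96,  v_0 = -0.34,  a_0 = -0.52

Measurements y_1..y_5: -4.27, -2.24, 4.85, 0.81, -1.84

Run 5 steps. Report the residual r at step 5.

step 1: x_pred=3.6155  r=-7.8855  x^+=-1.7703  v^+=-3.2188  a^+=-2.8739
step 2: x_pred=-4.5719  r=2.3319  x^+=-2.9792  v^+=-4.3960  a^+=-2.1778
step 3: x_pred=-6.4134  r=11.2634  x^+=1.2795  v^+=-2.2408  a^+=1.1844
step 4: x_pred=0.0441  r=0.7659  x^+=0.5672  v^+=-1.2014  a^+=1.4131
step 5: x_pred=0.0794  r=-1.9194  x^+=-1.2315  v^+=-0.8706  a^+=0.8401

resid = -1.9194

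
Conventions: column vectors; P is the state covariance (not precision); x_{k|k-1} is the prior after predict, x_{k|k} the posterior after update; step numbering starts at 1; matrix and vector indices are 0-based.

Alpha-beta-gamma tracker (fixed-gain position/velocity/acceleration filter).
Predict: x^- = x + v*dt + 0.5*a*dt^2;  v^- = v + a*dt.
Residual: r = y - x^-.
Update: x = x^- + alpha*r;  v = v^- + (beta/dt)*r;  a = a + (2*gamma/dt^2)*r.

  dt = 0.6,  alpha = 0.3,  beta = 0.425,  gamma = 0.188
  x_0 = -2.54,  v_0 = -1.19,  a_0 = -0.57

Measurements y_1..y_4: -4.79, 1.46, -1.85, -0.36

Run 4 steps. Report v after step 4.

v_post = 6.1402

step 1: x_pred=-3.3566  r=-1.4334  x^+=-3.7866  v^+=-2.5473  a^+=-2.0671
step 2: x_pred=-5.6871  r=7.1471  x^+=-3.5430  v^+=1.2749  a^+=5.3976
step 3: x_pred=-1.8064  r=-0.0436  x^+=-1.8195  v^+=4.4827  a^+=5.3521
step 4: x_pred=1.8335  r=-2.1935  x^+=1.1754  v^+=6.1402  a^+=3.0612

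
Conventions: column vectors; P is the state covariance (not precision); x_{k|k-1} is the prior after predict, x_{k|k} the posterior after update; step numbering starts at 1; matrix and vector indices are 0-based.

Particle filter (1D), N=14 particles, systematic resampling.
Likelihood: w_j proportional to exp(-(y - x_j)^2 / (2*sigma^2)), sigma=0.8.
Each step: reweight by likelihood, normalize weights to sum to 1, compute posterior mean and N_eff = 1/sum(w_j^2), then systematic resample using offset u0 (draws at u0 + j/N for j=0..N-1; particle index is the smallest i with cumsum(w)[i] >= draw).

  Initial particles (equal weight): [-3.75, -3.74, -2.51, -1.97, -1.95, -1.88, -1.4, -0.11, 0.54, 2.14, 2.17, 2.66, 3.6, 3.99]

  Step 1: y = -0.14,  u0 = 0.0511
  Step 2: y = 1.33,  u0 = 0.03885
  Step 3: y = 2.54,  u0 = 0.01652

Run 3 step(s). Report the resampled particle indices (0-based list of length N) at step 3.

resampled_idx = [1, 4, 5, 6, 6, 7, 8, 8, 9, 10, 11, 11, 12, 13]

step 1: w=[0.0000, 0.0000, 0.0055, 0.0321, 0.0340, 0.0412, 0.1270, 0.4388, 0.3060, 0.0076, 0.0068, 0.0010, 0.0000, 0.0000]  mean=-0.2482  Neff=3.2640  idx=[4, 6, 6, 7, 7, 7, 7, 7, 7, 8, 8, 8, 8, 8]
step 2: w=[0.0001, 0.0007, 0.0007, 0.0464, 0.0464, 0.0464, 0.0464, 0.0464, 0.0464, 0.1440, 0.1440, 0.1440, 0.1440, 0.1440]  mean=0.3562  Neff=8.5740  idx=[3, 5, 6, 8, 9, 9, 10, 10, 11, 11, 12, 12, 13, 13]
step 3: w=[0.0091, 0.0091, 0.0091, 0.0091, 0.0964, 0.0964, 0.0964, 0.0964, 0.0964, 0.0964, 0.0964, 0.0964, 0.0964, 0.0964]  mean=0.5164  Neff=10.7304  idx=[1, 4, 5, 6, 6, 7, 8, 8, 9, 10, 11, 11, 12, 13]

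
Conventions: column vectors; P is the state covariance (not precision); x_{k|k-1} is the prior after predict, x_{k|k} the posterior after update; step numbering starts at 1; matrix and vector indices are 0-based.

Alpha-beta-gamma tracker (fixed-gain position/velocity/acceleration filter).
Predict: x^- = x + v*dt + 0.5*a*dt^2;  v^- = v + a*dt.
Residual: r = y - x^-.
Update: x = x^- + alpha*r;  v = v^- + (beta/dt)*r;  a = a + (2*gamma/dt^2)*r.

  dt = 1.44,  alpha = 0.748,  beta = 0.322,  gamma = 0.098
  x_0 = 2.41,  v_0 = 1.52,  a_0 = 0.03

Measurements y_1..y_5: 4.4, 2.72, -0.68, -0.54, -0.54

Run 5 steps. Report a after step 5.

step 1: x_pred=4.6299  r=-0.2299  x^+=4.4579  v^+=1.5118  a^+=0.0083
step 2: x_pred=6.6435  r=-3.9235  x^+=3.7087  v^+=0.6464  a^+=-0.3626
step 3: x_pred=4.2636  r=-4.9436  x^+=0.5658  v^+=-0.9812  a^+=-0.8299
step 4: x_pred=-1.7075  r=1.1675  x^+=-0.8342  v^+=-1.9151  a^+=-0.7195
step 5: x_pred=-4.3380  r=3.7980  x^+=-1.4971  v^+=-2.1019  a^+=-0.3605

a_post = -0.3605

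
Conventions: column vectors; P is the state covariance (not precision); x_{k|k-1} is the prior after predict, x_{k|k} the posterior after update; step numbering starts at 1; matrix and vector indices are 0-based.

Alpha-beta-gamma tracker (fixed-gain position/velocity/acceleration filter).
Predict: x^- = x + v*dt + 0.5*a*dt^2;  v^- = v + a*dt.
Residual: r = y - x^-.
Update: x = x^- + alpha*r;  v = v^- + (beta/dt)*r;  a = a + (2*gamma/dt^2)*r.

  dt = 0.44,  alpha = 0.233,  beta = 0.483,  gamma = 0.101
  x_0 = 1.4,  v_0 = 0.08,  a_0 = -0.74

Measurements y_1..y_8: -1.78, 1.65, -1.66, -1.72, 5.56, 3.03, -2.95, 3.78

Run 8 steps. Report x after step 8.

step 1: x_pred=1.3636  r=-3.1436  x^+=0.6311  v^+=-3.6964  a^+=-4.0200
step 2: x_pred=-1.3844  r=3.0344  x^+=-0.6774  v^+=-2.1342  a^+=-0.8539
step 3: x_pred=-1.6991  r=0.0391  x^+=-1.6900  v^+=-2.4670  a^+=-0.8131
step 4: x_pred=-2.8542  r=1.1342  x^+=-2.5899  v^+=-1.5797  a^+=0.3703
step 5: x_pred=-3.2491  r=8.8091  x^+=-1.1966  v^+=8.2532  a^+=9.5617
step 6: x_pred=3.3604  r=-0.3304  x^+=3.2834  v^+=12.0977  a^+=9.2169
step 7: x_pred=9.4986  r=-12.4486  x^+=6.5981  v^+=2.4880  a^+=-3.7718
step 8: x_pred=7.3277  r=-3.5477  x^+=6.5011  v^+=-3.0660  a^+=-7.4734

x_post = 6.5011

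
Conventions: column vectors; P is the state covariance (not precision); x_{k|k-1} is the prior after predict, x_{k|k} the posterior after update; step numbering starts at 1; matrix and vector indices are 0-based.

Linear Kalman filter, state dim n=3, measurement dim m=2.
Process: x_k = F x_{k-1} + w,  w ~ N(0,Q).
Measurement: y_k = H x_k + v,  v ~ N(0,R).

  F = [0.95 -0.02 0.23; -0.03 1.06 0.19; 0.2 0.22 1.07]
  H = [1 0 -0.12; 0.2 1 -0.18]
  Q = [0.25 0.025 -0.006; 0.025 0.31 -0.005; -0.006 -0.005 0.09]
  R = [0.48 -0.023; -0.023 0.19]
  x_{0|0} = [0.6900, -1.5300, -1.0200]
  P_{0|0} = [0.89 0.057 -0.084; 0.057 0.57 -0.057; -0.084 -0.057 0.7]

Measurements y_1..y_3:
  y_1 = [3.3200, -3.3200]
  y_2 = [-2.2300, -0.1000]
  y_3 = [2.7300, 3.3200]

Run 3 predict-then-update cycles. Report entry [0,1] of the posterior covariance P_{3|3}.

P_post[0,1] = 0.0092

step 1: x^-=[0.4515, -1.8363, -1.2900]  P^-=[1.0521 0.0473 0.2536; 0.0473 0.9509 0.2091; 0.2536 0.2091 0.8968]  S=[1.4842 0.1773; 0.1773 1.1374]  K=[0.6788 0.0807; -0.0835 0.8242; 0.0897 0.0725]  nu=[2.7137, -1.8062]  x^+=[2.1477, -3.5516, -1.1775]  P^+=[0.3415 -0.0422 0.1466; -0.0422 0.1922 0.1402; 0.1466 0.1402 0.8766]
step 2: x^-=[1.8406, -4.0528, -1.6117]  P^-=[0.6691 0.0661 0.4250; 0.0661 0.6154 0.3730; 0.4250 0.3730 1.2416]  S=[1.0649 0.0722; 0.0722 0.7339]  K=[0.5728 0.1117; -0.0321 0.7682; 0.2391 0.2960]  nu=[-4.2640, 3.2946]  x^+=[-0.2337, -1.3851, -1.6557]  P^+=[0.3013 -0.0089 0.2407; -0.0089 0.1848 0.2017; 0.2407 0.2017 1.1062]
step 3: x^-=[-0.5751, -1.7758, -2.1231]  P^-=[0.6841 0.1421 0.5825; 0.1421 0.6369 0.4980; 0.5825 0.4980 1.5747]  S=[1.0470 0.1114; 0.1114 0.7409]  K=[0.5708 0.1492; -0.0041 0.7776; 0.3336 0.3967]  nu=[3.0503, 4.8286]  x^+=[1.8863, 1.9666, 0.8101]  P^+=[0.3076 0.0092 0.3085; 0.0092 0.1896 0.2422; 0.3085 0.2422 1.3121]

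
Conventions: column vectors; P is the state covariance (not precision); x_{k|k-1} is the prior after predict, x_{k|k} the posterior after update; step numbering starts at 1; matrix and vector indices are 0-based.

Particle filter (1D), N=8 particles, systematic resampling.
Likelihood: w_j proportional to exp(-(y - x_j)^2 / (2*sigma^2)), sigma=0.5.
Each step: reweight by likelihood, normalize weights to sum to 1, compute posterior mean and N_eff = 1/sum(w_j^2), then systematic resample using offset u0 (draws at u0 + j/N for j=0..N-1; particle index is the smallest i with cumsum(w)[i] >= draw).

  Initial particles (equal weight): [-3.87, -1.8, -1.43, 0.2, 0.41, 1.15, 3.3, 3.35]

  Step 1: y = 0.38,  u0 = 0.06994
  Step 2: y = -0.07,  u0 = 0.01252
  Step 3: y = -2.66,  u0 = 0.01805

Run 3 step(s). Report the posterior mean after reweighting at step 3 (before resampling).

post_mean = 0.2161

step 1: w=[0.0000, 0.0000, 0.0006, 0.4180, 0.4451, 0.1362, 0.0000, 0.0000]  mean=0.4218  Neff=2.5550  idx=[3, 3, 3, 4, 4, 4, 4, 5]
step 2: w=[0.1673, 0.1673, 0.1673, 0.1221, 0.1221, 0.1221, 0.1221, 0.0099]  mean=0.3119  Neff=6.9612  idx=[0, 0, 1, 2, 3, 4, 5, 6]
step 3: w=[0.2309, 0.2309, 0.2309, 0.2309, 0.0191, 0.0191, 0.0191, 0.0191]  mean=0.2161  Neff=4.6584  idx=[0, 0, 1, 1, 2, 2, 3, 3]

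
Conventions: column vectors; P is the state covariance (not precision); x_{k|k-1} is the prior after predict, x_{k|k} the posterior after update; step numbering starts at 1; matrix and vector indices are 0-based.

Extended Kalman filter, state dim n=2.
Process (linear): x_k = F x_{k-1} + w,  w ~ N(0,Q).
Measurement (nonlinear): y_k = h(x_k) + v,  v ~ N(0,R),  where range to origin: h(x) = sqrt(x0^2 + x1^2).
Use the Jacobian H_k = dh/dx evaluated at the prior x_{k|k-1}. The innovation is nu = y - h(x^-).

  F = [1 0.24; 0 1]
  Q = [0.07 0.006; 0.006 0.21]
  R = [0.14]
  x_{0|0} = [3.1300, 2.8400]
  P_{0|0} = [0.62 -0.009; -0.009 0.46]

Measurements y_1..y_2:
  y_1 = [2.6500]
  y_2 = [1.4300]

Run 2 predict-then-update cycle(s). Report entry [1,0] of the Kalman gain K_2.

step 1: x^-=[3.8116, 2.8400]  P^-=[0.7122 0.1074; 0.1074 0.6700]  H_jac=[0.8019 0.5975]  S=[0.9400]  K=[0.6758; 0.5175]  nu=[-2.1033]  x^+=[2.3902, 1.7516]  P^+=[0.2829 -0.2213; -0.2213 0.4183]
step 2: x^-=[2.8106, 1.7516]  P^-=[0.2707 -0.1149; -0.1149 0.6283]  H_jac=[0.8487 0.5289]  S=[0.4076]  K=[0.4146; 0.5760]  nu=[-1.8818]  x^+=[2.0304, 0.6677]  P^+=[0.2007 -0.2123; -0.2123 0.4931]

K[1,0] = 0.5760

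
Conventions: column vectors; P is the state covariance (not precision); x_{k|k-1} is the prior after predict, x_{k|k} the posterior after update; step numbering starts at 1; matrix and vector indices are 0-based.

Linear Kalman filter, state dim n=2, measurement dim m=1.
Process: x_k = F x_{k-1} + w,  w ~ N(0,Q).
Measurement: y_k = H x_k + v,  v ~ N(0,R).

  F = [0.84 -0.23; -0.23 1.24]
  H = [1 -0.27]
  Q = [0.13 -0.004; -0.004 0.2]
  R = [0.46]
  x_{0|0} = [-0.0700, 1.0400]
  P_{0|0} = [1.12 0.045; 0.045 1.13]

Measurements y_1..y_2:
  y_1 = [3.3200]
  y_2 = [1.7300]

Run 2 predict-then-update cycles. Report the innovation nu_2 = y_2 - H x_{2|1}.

innov = [-0.6603]

step 1: x^-=[-0.2980, 1.3057]  P^-=[0.9627 -0.4934; -0.4934 1.9711]  S=[1.8328]  K=[0.5979; -0.5596]  nu=[3.9705]  x^+=[2.0761, -0.9161]  P^+=[0.3074 0.1198; 0.1198 1.3972]
step 2: x^-=[1.9546, -1.6135]  P^-=[0.3745 -0.3307; -0.3307 2.2962]  S=[1.1805]  K=[0.3929; -0.8053]  nu=[-0.6603]  x^+=[1.6952, -1.0818]  P^+=[0.1923 0.0428; 0.0428 1.5306]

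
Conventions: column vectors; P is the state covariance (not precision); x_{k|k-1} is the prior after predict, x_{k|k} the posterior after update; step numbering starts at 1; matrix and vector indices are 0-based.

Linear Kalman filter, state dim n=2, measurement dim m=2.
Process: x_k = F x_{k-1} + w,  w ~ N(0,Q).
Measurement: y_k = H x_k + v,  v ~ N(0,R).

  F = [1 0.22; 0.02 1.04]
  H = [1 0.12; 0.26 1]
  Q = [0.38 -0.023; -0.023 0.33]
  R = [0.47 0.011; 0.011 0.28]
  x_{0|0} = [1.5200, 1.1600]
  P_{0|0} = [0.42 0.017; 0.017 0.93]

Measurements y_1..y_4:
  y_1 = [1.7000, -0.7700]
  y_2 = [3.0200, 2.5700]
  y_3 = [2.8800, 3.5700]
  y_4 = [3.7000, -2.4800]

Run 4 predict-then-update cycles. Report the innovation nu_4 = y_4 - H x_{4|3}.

innov = [0.1713, -5.7454]

step 1: x^-=[1.7752, 1.2368]  P^-=[0.8525 0.2159; 0.2159 1.3368]  S=[1.3936 0.6157; 0.6157 1.7867]  K=[0.6159 0.0327; -0.0878 0.8099]  nu=[-0.2236, -2.4684]  x^+=[1.5569, -0.7426]  P^+=[0.2972 -0.0613; -0.0613 0.2417]
step 2: x^-=[1.3935, -0.7411]  P^-=[0.6619 -0.0258; -0.0258 0.5890]  S=[1.1342 0.2272; 0.2272 0.9004]  K=[0.5775 0.0168; -0.0948 0.6707]  nu=[1.7154, 2.9488]  x^+=[2.4336, 1.0740]  P^+=[0.2790 -0.0615; -0.0615 0.2027]
step 3: x^-=[2.6699, 1.1657]  P^-=[0.6417 -0.0353; -0.0353 0.5468]  S=[1.1112 0.2071; 0.2071 0.8519]  K=[0.5708 0.0157; -0.0946 0.6542]  nu=[0.0702, 1.7102]  x^+=[2.7368, 2.2777]  P^+=[0.2758 -0.0610; -0.0610 0.1980]
step 4: x^-=[3.2379, 2.4236]  P^-=[0.6385 -0.0359; -0.0359 0.5417]  S=[1.1077 0.2050; 0.2050 0.8462]  K=[0.5696 0.0158; -0.0944 0.6520]  nu=[0.1713, -5.7454]  x^+=[3.2450, -1.3386]  P^+=[0.2752 -0.0609; -0.0609 0.1974]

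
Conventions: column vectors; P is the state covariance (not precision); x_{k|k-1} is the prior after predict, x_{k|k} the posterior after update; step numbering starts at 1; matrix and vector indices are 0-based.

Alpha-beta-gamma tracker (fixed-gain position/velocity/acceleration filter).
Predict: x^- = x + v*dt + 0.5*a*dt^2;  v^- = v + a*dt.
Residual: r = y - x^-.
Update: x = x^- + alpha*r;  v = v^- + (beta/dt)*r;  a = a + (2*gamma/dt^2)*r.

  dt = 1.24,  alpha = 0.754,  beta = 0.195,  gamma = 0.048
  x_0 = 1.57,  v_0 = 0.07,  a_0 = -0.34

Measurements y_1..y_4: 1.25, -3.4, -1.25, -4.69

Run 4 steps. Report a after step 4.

a_post = -0.4008

step 1: x_pred=1.3954  r=-0.1454  x^+=1.2858  v^+=-0.3745  a^+=-0.3491
step 2: x_pred=0.5531  r=-3.9531  x^+=-2.4275  v^+=-1.4290  a^+=-0.5959
step 3: x_pred=-4.6576  r=3.4076  x^+=-2.0883  v^+=-1.6320  a^+=-0.3831
step 4: x_pred=-4.4065  r=-0.2835  x^+=-4.6203  v^+=-2.1517  a^+=-0.4008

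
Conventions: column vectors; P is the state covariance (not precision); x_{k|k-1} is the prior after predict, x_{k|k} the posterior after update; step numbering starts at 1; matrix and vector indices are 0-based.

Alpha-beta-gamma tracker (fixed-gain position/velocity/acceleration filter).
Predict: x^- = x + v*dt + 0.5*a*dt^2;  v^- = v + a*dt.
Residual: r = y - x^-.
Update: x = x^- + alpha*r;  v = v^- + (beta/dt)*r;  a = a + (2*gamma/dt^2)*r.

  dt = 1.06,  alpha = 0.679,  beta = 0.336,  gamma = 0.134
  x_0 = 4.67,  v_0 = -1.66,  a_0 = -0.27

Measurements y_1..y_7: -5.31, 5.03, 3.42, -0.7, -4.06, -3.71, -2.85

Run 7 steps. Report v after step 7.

v_post = -1.0600

step 1: x_pred=2.7587  r=-8.0687  x^+=-2.7199  v^+=-4.5038  a^+=-2.1945
step 2: x_pred=-8.7269  r=13.7569  x^+=0.6140  v^+=-2.4694  a^+=1.0867
step 3: x_pred=-1.3930  r=4.8130  x^+=1.8750  v^+=0.2082  a^+=2.2347
step 4: x_pred=3.3512  r=-4.0512  x^+=0.6004  v^+=1.2928  a^+=1.2684
step 5: x_pred=2.6835  r=-6.7435  x^+=-1.8953  v^+=0.4998  a^+=-0.3400
step 6: x_pred=-1.5565  r=-2.1535  x^+=-3.0187  v^+=-0.5432  a^+=-0.8537
step 7: x_pred=-4.0741  r=1.2241  x^+=-3.2429  v^+=-1.0600  a^+=-0.5617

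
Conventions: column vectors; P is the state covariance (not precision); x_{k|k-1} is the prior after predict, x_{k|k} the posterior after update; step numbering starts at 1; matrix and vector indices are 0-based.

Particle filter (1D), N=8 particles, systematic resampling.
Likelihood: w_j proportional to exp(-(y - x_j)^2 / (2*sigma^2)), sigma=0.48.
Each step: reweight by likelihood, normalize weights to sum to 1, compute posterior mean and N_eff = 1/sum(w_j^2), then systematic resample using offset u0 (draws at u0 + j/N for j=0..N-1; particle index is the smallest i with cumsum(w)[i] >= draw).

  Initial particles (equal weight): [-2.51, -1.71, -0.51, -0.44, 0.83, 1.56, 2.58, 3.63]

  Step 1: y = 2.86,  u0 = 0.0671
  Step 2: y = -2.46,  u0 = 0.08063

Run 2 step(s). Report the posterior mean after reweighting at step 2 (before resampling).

post_mean = 2.5800

step 1: w=[0.0000, 0.0000, 0.0000, 0.0000, 0.0001, 0.0223, 0.7365, 0.2411]  mean=2.8102  Neff=1.6638  idx=[6, 6, 6, 6, 6, 6, 7, 7]
step 2: w=[0.1667, 0.1667, 0.1667, 0.1667, 0.1667, 0.1667, 0.0000, 0.0000]  mean=2.5800  Neff=6.0000  idx=[0, 1, 1, 2, 3, 4, 4, 5]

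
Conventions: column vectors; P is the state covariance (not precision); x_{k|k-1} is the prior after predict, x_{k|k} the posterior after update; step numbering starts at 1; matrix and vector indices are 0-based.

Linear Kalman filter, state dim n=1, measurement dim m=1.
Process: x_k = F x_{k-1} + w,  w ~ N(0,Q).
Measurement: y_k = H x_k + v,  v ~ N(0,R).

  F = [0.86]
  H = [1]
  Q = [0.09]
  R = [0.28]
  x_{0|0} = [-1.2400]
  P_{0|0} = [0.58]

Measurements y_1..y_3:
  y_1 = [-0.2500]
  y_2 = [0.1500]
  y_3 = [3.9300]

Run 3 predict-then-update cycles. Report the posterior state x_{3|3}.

step 1: x^-=[-1.0664]  P^-=[0.5190]  S=[0.7990]  K=[0.6495]  nu=[0.8164]  x^+=[-0.5361]  P^+=[0.1819]
step 2: x^-=[-0.4611]  P^-=[0.2245]  S=[0.5045]  K=[0.4450]  nu=[0.6111]  x^+=[-0.1891]  P^+=[0.1246]
step 3: x^-=[-0.1627]  P^-=[0.1822]  S=[0.4622]  K=[0.3941]  nu=[4.0927]  x^+=[1.4504]  P^+=[0.1104]

x_post = [1.4504]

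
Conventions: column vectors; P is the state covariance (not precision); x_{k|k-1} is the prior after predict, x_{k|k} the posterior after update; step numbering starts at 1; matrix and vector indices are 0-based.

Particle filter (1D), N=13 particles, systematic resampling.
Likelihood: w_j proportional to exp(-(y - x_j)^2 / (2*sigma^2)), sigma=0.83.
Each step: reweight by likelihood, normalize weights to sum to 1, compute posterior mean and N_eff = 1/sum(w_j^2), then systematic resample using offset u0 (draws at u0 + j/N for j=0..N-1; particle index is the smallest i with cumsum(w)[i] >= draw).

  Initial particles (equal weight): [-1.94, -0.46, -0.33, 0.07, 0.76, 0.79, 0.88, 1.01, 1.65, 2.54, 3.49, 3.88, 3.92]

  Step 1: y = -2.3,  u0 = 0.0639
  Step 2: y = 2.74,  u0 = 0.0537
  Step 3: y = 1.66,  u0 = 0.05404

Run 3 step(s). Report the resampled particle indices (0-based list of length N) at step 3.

step 1: w=[0.8461, 0.0796, 0.0556, 0.0158, 0.0010, 0.0009, 0.0006, 0.0003, 0.0000, 0.0000, 0.0000, 0.0000, 0.0000]  mean=-1.6929  Neff=1.3782  idx=[0, 0, 0, 0, 0, 0, 0, 0, 0, 0, 0, 1, 3]
step 2: w=[0.0000, 0.0000, 0.0000, 0.0000, 0.0000, 0.0000, 0.0000, 0.0000, 0.0000, 0.0000, 0.0000, 0.0946, 0.9051]  mean=0.0194  Neff=1.2074  idx=[11, 12, 12, 12, 12, 12, 12, 12, 12, 12, 12, 12, 12]
step 3: w=[0.0196, 0.0817, 0.0817, 0.0817, 0.0817, 0.0817, 0.0817, 0.0817, 0.0817, 0.0817, 0.0817, 0.0817, 0.0817]  mean=0.0596  Neff=12.4252  idx=[1, 2, 3, 4, 5, 6, 7, 8, 8, 9, 10, 11, 12]

resampled_idx = [1, 2, 3, 4, 5, 6, 7, 8, 8, 9, 10, 11, 12]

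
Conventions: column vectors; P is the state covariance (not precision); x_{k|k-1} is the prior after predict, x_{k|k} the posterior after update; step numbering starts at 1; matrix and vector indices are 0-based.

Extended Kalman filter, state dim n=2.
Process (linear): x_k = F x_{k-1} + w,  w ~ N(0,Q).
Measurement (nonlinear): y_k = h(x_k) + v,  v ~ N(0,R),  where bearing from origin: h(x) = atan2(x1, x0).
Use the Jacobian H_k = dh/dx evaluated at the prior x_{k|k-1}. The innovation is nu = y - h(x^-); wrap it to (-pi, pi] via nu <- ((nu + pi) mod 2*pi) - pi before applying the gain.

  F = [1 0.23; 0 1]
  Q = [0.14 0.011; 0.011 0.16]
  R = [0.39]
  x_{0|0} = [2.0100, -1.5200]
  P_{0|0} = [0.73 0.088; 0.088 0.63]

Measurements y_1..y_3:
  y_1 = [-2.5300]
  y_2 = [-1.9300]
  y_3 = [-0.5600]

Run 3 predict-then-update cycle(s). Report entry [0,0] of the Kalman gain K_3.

K[0,0] = 0.5843

step 1: x^-=[1.6604, -1.5200]  P^-=[0.9438 0.2439; 0.2439 0.7900]  H_jac=[0.3000 0.3277]  S=[0.6077]  K=[0.5974; 0.5464]  nu=[-1.7887]  x^+=[0.5918, -2.4973]  P^+=[0.7269 0.0456; 0.0456 0.6086]
step 2: x^-=[0.0175, -2.4973]  P^-=[0.9201 0.1965; 0.1965 0.7686]  H_jac=[0.4004 0.0028]  S=[0.5380]  K=[0.6859; 0.1503]  nu=[-0.3662]  x^+=[-0.2337, -2.5523]  P^+=[0.6670 0.1411; 0.1411 0.7564]
step 3: x^-=[-0.8207, -2.5523]  P^-=[0.9119 0.3261; 0.3261 0.9164]  H_jac=[0.3551 -0.1142]  S=[0.4905]  K=[0.5843; 0.0227]  nu=[1.3219]  x^+=[-0.0484, -2.5223]  P^+=[0.7445 0.3196; 0.3196 0.9162]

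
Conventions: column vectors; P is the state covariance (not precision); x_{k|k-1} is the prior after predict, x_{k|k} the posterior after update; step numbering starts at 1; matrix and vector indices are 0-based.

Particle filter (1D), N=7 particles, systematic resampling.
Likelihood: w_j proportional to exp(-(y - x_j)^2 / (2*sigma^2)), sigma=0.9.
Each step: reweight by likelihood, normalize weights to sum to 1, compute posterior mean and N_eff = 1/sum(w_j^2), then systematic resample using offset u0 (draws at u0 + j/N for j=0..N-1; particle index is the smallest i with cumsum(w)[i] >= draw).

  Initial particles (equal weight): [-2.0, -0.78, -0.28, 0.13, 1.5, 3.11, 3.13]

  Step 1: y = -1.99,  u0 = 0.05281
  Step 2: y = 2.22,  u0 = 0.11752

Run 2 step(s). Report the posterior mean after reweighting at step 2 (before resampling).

post_mean = -0.4177

step 1: w=[0.6126, 0.2481, 0.1008, 0.0382, 0.0003, 0.0000, 0.0000]  mean=-1.4414  Neff=2.2301  idx=[0, 0, 0, 0, 1, 1, 2]
step 2: w=[0.0006, 0.0006, 0.0006, 0.0006, 0.1337, 0.1337, 0.7302]  mean=-0.4177  Neff=1.7575  idx=[4, 5, 6, 6, 6, 6, 6]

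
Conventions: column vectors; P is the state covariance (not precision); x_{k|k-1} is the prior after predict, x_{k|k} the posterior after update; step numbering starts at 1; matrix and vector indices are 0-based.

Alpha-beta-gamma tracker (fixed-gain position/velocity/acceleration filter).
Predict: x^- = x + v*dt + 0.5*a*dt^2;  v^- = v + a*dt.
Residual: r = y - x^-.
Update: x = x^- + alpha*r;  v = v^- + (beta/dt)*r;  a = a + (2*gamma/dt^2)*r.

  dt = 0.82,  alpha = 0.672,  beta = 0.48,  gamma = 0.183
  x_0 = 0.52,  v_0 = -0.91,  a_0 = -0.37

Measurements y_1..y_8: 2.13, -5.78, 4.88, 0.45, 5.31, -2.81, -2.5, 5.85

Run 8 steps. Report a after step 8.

a_post = 1.9744

step 1: x_pred=-0.3506  r=2.4806  x^+=1.3164  v^+=0.2387  a^+=0.9802
step 2: x_pred=1.8416  r=-7.6216  x^+=-3.2801  v^+=-3.4190  a^+=-3.1684
step 3: x_pred=-7.1489  r=12.0289  x^+=0.9345  v^+=1.0243  a^+=3.3792
step 4: x_pred=2.9105  r=-2.4605  x^+=1.2570  v^+=2.3549  a^+=2.0399
step 5: x_pred=3.8739  r=1.4361  x^+=4.8390  v^+=4.8683  a^+=2.8216
step 6: x_pred=9.7796  r=-12.5896  x^+=1.3194  v^+=-0.1875  a^+=-4.0311
step 7: x_pred=-0.1896  r=-2.3104  x^+=-1.7422  v^+=-4.8454  a^+=-5.2887
step 8: x_pred=-7.4935  r=13.3435  x^+=1.4733  v^+=-1.3713  a^+=1.9744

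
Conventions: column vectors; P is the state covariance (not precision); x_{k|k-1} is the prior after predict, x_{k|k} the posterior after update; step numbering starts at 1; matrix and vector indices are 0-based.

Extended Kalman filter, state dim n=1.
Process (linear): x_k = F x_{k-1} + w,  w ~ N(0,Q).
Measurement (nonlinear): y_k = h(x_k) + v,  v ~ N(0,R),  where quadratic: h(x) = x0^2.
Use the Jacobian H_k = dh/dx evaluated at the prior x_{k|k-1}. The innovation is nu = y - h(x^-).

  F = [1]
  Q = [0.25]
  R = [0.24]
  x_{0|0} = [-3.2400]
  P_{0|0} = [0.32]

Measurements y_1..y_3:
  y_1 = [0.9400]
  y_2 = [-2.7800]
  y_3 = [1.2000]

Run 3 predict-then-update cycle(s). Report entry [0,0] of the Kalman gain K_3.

step 1: x^-=[-3.2400]  P^-=[0.5700]  H_jac=[-6.4800]  S=[24.1745]  K=[-0.1528]  nu=[-9.5576]  x^+=[-1.7797]  P^+=[0.0057]
step 2: x^-=[-1.7797]  P^-=[0.2557]  H_jac=[-3.5594]  S=[3.4790]  K=[-0.2616]  nu=[-5.9473]  x^+=[-0.2241]  P^+=[0.0176]
step 3: x^-=[-0.2241]  P^-=[0.2676]  H_jac=[-0.4482]  S=[0.2938]  K=[-0.4083]  nu=[1.1498]  x^+=[-0.6936]  P^+=[0.2187]

K[0,0] = -0.4083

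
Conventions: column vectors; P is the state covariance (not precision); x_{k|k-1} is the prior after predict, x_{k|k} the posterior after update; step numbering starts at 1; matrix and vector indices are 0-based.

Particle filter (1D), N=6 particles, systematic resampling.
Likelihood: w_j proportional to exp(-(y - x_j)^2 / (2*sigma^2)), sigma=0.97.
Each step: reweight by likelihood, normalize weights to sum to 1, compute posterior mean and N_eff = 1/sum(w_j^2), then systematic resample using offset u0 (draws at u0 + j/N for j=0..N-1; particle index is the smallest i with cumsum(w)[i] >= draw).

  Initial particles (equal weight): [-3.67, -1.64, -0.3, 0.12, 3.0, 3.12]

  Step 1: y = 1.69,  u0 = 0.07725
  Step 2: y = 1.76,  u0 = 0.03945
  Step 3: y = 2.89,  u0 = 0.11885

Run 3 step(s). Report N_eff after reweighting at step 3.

N_eff = 5.0085

step 1: w=[0.0000, 0.0024, 0.1075, 0.2381, 0.3544, 0.2976]  mean=1.9839  Neff=3.5413  idx=[2, 3, 4, 4, 5, 5]
step 2: w=[0.0531, 0.1212, 0.2235, 0.2235, 0.1894, 0.1894]  mean=2.5213  Neff=5.2872  idx=[0, 2, 2, 3, 4, 5]
step 3: w=[0.0009, 0.2015, 0.2015, 0.2015, 0.1972, 0.1972]  mean=3.0443  Neff=5.0085  idx=[1, 2, 3, 4, 4, 5]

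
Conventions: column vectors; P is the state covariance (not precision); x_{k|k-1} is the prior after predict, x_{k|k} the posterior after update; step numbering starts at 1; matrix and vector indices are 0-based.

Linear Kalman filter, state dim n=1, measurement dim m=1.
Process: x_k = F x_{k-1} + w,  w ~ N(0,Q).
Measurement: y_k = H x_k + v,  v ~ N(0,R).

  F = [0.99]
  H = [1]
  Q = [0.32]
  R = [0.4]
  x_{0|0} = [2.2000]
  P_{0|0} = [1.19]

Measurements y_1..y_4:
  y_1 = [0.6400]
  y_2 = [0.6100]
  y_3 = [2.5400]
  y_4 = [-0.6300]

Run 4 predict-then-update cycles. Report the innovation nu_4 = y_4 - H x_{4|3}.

step 1: x^-=[2.1780]  P^-=[1.4863]  S=[1.8863]  K=[0.7879]  nu=[-1.5380]  x^+=[0.9661]  P^+=[0.3152]
step 2: x^-=[0.9565]  P^-=[0.6289]  S=[1.0289]  K=[0.6112]  nu=[-0.3465]  x^+=[0.7447]  P^+=[0.2445]
step 3: x^-=[0.7372]  P^-=[0.5596]  S=[0.9596]  K=[0.5832]  nu=[1.8028]  x^+=[1.7886]  P^+=[0.2333]
step 4: x^-=[1.7707]  P^-=[0.5486]  S=[0.9486]  K=[0.5783]  nu=[-2.4007]  x^+=[0.3823]  P^+=[0.2313]

innov = [-2.4007]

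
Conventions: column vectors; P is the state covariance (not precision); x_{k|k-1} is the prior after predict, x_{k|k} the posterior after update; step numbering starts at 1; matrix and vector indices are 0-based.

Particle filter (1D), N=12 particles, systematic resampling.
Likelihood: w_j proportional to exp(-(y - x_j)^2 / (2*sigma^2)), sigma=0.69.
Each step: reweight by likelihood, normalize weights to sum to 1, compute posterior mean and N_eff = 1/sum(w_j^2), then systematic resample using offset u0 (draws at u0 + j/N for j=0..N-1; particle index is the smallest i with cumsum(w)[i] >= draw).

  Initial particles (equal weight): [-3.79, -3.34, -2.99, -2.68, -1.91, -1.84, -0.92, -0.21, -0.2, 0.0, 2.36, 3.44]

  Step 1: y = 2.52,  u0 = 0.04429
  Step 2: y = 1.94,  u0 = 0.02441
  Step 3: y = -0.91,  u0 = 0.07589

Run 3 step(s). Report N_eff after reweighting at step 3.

step 1: w=[0.0000, 0.0000, 0.0000, 0.0000, 0.0000, 0.0000, 0.0000, 0.0003, 0.0003, 0.0009, 0.7020, 0.2965]  mean=2.6765  Neff=1.7220  idx=[10, 10, 10, 10, 10, 10, 10, 10, 11, 11, 11, 11]
step 2: w=[0.1183, 0.1183, 0.1183, 0.1183, 0.1183, 0.1183, 0.1183, 0.1183, 0.0134, 0.0134, 0.0134, 0.0134]  mean=2.4179  Neff=8.8751  idx=[0, 0, 1, 2, 3, 3, 4, 5, 5, 6, 7, 7]
step 3: w=[0.0833, 0.0833, 0.0833, 0.0833, 0.0833, 0.0833, 0.0833, 0.0833, 0.0833, 0.0833, 0.0833, 0.0833]  mean=2.3600  Neff=12.0000  idx=[0, 1, 2, 3, 4, 5, 6, 7, 8, 9, 10, 11]

N_eff = 12.0000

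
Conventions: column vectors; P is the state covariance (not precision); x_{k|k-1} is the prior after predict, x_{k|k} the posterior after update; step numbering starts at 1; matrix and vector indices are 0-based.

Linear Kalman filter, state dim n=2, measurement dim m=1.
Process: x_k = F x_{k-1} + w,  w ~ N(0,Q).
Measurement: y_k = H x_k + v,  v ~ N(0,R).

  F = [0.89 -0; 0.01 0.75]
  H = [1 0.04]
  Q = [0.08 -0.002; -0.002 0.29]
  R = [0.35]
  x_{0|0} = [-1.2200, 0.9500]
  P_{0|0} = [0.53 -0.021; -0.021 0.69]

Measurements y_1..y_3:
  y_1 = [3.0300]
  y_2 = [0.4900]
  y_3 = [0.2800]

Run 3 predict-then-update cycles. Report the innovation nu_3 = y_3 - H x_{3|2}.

step 1: x^-=[-1.0858, 0.7003]  P^-=[0.4998 -0.0113; -0.0113 0.6779]  S=[0.8500]  K=[0.5875; 0.0186]  nu=[4.0878]  x^+=[1.3157, 0.7764]  P^+=[0.2064 -0.0206; -0.0206 0.6776]
step 2: x^-=[1.1710, 0.5954]  P^-=[0.2435 -0.0139; -0.0139 0.6708]  S=[0.5935]  K=[0.4094; 0.0218]  nu=[-0.7048]  x^+=[0.8825, 0.5801]  P^+=[0.1441 -0.0192; -0.0192 0.6706]
step 3: x^-=[0.7854, 0.4439]  P^-=[0.1941 -0.0135; -0.0135 0.6669]  S=[0.5441]  K=[0.3558; 0.0242]  nu=[-0.5231]  x^+=[0.5993, 0.4312]  P^+=[0.1252 -0.0182; -0.0182 0.6666]

innov = [-0.5231]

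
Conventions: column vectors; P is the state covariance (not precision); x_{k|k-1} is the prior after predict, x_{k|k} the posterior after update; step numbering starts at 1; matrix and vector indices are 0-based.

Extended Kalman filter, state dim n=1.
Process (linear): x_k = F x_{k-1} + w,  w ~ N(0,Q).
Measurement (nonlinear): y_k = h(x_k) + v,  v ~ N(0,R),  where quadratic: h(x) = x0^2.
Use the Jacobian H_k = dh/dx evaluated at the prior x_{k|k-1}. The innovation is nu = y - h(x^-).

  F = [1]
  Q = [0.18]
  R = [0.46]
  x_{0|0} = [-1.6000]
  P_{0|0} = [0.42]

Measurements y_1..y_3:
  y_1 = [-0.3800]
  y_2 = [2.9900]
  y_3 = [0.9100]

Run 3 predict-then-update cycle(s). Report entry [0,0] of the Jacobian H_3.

H_jac[0,0] = -3.1800

step 1: x^-=[-1.6000]  P^-=[0.6000]  H_jac=[-3.2000]  S=[6.6040]  K=[-0.2907]  nu=[-2.9400]  x^+=[-0.7452]  P^+=[0.0418]
step 2: x^-=[-0.7452]  P^-=[0.2218]  H_jac=[-1.4905]  S=[0.9527]  K=[-0.3470]  nu=[2.4346]  x^+=[-1.5900]  P^+=[0.1071]
step 3: x^-=[-1.5900]  P^-=[0.2871]  H_jac=[-3.1800]  S=[3.3632]  K=[-0.2715]  nu=[-1.6181]  x^+=[-1.1508]  P^+=[0.0393]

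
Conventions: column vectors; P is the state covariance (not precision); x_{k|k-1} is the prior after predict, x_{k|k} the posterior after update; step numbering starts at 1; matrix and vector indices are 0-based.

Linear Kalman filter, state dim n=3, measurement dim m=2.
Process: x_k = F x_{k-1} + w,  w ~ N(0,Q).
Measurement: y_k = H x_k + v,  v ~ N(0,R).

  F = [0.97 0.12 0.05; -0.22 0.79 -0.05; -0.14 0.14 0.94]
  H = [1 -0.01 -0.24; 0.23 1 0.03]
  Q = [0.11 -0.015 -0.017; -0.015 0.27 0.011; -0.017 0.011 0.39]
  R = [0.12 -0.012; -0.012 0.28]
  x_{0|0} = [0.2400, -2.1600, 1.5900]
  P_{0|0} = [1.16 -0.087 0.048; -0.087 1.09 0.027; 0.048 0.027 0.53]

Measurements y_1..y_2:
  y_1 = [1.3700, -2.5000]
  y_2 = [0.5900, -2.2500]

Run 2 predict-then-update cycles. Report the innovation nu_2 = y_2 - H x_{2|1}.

innov = [-0.4598, -0.0427]

step 1: x^-=[0.0531, -1.8387, 1.1586]  P^-=[1.2032 -0.2269 -0.0950; -0.2269 1.0369 0.1649; -0.0950 0.1649 0.9003]  S=[1.4261 -0.0157; -0.0157 1.2856]  K=[0.8618 0.0471; -0.1857 0.7676; -0.2179 0.1297]  nu=[1.5766, -0.7083]  x^+=[1.3784, -2.6750, 0.7233]  P^+=[0.1425 -0.0349 0.1665; -0.0349 0.2259 -0.0237; 0.1665 -0.0237 0.8101]
step 2: x^-=[1.0522, -2.4527, 0.1124]  P^-=[0.2571 -0.0625 0.1492; -0.0625 0.4376 -0.0435; 0.1492 -0.0435 1.0643]  S=[0.3678 -0.0206; -0.0206 0.7028]  K=[0.6043 0.0192; -0.1201 0.5968; -0.2864 0.0240]  nu=[-0.4598, -0.0427]  x^+=[0.7736, -2.4230, 0.2431]  P^+=[0.1230 -0.0365 0.2127; -0.0365 0.1790 -0.0698; 0.2127 -0.0698 1.0335]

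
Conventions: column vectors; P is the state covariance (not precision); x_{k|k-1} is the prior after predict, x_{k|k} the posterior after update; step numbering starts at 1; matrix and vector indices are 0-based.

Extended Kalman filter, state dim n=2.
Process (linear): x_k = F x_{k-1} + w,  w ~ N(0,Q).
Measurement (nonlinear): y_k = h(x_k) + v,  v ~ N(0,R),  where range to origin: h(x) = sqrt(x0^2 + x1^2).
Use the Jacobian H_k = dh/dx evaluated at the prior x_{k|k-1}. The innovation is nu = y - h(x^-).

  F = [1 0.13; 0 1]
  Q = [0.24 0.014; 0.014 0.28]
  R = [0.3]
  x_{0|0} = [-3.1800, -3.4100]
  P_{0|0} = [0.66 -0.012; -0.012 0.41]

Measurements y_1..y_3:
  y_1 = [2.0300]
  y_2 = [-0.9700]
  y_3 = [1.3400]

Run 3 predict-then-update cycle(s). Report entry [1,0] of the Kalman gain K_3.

step 1: x^-=[-3.6233, -3.4100]  P^-=[0.9038 0.0553; 0.0553 0.6900]  H_jac=[-0.7282 -0.6853]  S=[1.1586]  K=[-0.6008; -0.4429]  nu=[-2.9456]  x^+=[-1.8536, -2.1053]  P^+=[0.4856 -0.2530; -0.2530 0.4627]
step 2: x^-=[-2.1273, -2.1053]  P^-=[0.6677 -0.1789; -0.1789 0.7427]  H_jac=[-0.7108 -0.7034]  S=[0.8260]  K=[-0.4222; -0.4786]  nu=[-3.9630]  x^+=[-0.4540, -0.2086]  P^+=[0.5204 -0.3458; -0.3458 0.5535]
step 3: x^-=[-0.4812, -0.2086]  P^-=[0.6799 -0.2598; -0.2598 0.8335]  H_jac=[-0.9175 -0.3977]  S=[0.8146]  K=[-0.6389; -0.1143]  nu=[0.8156]  x^+=[-1.0023, -0.3018]  P^+=[0.3473 -0.3193; -0.3193 0.8229]

K[1,0] = -0.1143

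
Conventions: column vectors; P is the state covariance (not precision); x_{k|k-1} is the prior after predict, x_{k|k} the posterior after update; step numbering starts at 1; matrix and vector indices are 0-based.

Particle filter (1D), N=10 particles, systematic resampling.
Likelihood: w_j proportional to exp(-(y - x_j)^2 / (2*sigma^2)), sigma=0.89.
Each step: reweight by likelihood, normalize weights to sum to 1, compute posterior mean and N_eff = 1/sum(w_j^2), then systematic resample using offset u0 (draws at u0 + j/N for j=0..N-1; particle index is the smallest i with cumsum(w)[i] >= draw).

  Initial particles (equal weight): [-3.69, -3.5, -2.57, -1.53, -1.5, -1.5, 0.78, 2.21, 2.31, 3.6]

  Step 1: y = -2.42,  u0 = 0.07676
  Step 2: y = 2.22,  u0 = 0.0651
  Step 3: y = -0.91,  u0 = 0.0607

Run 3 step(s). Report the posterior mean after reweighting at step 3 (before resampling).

step 1: w=[0.1002, 0.1328, 0.2734, 0.1682, 0.1625, 0.1625, 0.0004, 0.0000, 0.0000, 0.0000]  mean=-2.2815  Neff=5.4491  idx=[0, 1, 2, 2, 2, 3, 4, 4, 5, 5]
step 2: w=[0.0000, 0.0000, 0.0007, 0.0007, 0.0007, 0.1780, 0.2050, 0.2050, 0.2050, 0.2050]  mean=-1.5074  Neff=5.0050  idx=[5, 5, 6, 6, 7, 7, 8, 8, 9, 9]
step 3: w=[0.0982, 0.0982, 0.1005, 0.1005, 0.1005, 0.1005, 0.1005, 0.1005, 0.1005, 0.1005]  mean=-1.5059  Neff=9.9992  idx=[0, 1, 2, 3, 4, 5, 6, 7, 8, 9]

post_mean = -1.5059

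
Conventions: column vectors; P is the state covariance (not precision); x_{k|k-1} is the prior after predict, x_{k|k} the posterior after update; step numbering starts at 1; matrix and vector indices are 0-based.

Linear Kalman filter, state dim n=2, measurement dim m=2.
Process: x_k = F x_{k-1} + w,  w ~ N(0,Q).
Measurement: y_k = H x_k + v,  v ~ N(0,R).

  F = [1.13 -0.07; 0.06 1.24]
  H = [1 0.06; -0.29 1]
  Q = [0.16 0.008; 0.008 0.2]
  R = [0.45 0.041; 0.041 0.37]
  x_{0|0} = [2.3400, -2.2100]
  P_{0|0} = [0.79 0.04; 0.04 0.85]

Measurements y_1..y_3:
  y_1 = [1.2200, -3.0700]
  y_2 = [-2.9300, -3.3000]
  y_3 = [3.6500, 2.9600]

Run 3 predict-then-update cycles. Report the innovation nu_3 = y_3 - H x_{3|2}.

innov = [4.2870, 7.1926]

step 1: x^-=[2.7989, -2.6000]  P^-=[1.1666 0.0437; 0.0437 1.5158]  S=[1.6273 -0.1635; -0.1635 1.9585]  K=[0.7093 -0.0912; 0.1612 0.7809]  nu=[-1.4229, 0.3417]  x^+=[1.7584, -2.5625]  P^+=[0.3103 0.0853; 0.0853 0.3203]
step 2: x^-=[2.1664, -3.0720]  P^-=[0.5443 0.1204; 0.1204 0.7063]  S=[1.0113 0.0439; 0.0439 1.0522]  K=[0.5479 -0.0584; 0.1336 0.6325]  nu=[-4.9121, 0.4002]  x^+=[-0.5484, -3.4749]  P^+=[0.2399 0.0704; 0.0704 0.2599]
step 3: x^-=[-0.3765, -4.3418]  P^-=[0.4565 0.1001; 0.1001 0.6110]  S=[0.9207 0.0436; 0.0436 0.9613]  K=[0.5050 -0.0565; 0.1201 0.5999]  nu=[4.2870, 7.1926]  x^+=[1.3821, 0.4882]  P^+=[0.2211 0.0639; 0.0639 0.2454]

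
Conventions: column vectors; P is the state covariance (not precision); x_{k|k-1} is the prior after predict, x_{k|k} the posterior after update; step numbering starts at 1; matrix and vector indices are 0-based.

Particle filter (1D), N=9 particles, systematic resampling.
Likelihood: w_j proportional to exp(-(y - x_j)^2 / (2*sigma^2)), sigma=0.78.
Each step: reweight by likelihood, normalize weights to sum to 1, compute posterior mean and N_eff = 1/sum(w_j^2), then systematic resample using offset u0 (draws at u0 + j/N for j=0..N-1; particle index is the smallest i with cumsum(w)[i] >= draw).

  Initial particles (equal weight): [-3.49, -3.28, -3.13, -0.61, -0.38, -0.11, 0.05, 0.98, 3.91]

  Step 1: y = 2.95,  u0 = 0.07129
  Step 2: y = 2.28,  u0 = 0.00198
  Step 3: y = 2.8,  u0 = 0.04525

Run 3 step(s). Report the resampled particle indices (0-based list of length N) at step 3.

resampled_idx = [1, 2, 3, 4, 5, 6, 6, 7, 8]

step 1: w=[0.0000, 0.0000, 0.0000, 0.0001, 0.0002, 0.0009, 0.0019, 0.0805, 0.9164]  mean=3.6618  Neff=1.1817  idx=[7, 8, 8, 8, 8, 8, 8, 8, 8]
step 2: w=[0.2167, 0.0979, 0.0979, 0.0979, 0.0979, 0.0979, 0.0979, 0.0979, 0.0979]  mean=3.2750  Neff=8.0866  idx=[0, 0, 1, 2, 3, 4, 5, 6, 7]
step 3: w=[0.0246, 0.0246, 0.1358, 0.1358, 0.1358, 0.1358, 0.1358, 0.1358, 0.1358]  mean=3.7660  Neff=7.6707  idx=[1, 2, 3, 4, 5, 6, 6, 7, 8]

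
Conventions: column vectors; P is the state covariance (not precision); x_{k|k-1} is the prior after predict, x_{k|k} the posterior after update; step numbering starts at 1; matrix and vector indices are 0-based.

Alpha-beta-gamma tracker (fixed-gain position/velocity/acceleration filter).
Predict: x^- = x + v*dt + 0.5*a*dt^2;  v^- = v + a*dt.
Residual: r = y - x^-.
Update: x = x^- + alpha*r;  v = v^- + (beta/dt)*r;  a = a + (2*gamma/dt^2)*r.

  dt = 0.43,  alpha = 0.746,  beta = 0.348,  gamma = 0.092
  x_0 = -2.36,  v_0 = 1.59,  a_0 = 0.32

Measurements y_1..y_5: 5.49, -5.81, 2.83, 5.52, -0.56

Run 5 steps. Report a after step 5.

step 1: x_pred=-1.6467  r=7.1367  x^+=3.6773  v^+=7.5034  a^+=7.4220
step 2: x_pred=7.5899  r=-13.3999  x^+=-2.4064  v^+=-0.1497  a^+=-5.9127
step 3: x_pred=-3.0174  r=5.8474  x^+=1.3447  v^+=2.0402  a^+=-0.0937
step 4: x_pred=2.2134  r=3.3066  x^+=4.6801  v^+=4.6759  a^+=3.1969
step 5: x_pred=6.9863  r=-7.5463  x^+=1.3568  v^+=-0.0567  a^+=-4.3127

a_post = -4.3127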